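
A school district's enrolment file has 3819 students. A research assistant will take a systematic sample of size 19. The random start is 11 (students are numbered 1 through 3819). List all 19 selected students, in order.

11, 212, 413, 614, 815, 1016, 1217, 1418, 1619, 1820, 2021, 2222, 2423, 2624, 2825, 3026, 3227, 3428, 3629

k = N/n = 3819/19 = 201
student 1: 11
student 2: 11 + 201 = 212
student 3: 212 + 201 = 413
student 4: 413 + 201 = 614
student 5: 614 + 201 = 815
student 6: 815 + 201 = 1016
student 7: 1016 + 201 = 1217
student 8: 1217 + 201 = 1418
student 9: 1418 + 201 = 1619
student 10: 1619 + 201 = 1820
student 11: 1820 + 201 = 2021
student 12: 2021 + 201 = 2222
student 13: 2222 + 201 = 2423
student 14: 2423 + 201 = 2624
student 15: 2624 + 201 = 2825
student 16: 2825 + 201 = 3026
student 17: 3026 + 201 = 3227
student 18: 3227 + 201 = 3428
student 19: 3428 + 201 = 3629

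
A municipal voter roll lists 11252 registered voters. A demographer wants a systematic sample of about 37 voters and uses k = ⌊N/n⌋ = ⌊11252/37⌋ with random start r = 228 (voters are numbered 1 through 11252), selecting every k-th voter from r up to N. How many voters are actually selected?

37

k = ⌊11252/37⌋ = 304
Achieved size = ⌊(11252 − 228)/304⌋ + 1 = ⌊11024/304⌋ + 1 = 36 + 1 = 37
(last selection: 228 + 36×304 = 11172 ≤ 11252; next would be 11476 > 11252)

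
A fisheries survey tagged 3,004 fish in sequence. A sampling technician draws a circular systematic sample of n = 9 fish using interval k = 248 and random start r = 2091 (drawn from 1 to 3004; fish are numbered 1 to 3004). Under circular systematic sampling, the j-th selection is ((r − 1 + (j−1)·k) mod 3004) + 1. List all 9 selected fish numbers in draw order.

2091, 2339, 2587, 2835, 79, 327, 575, 823, 1071

Selection 1: 2091
Selection 2: 2091 + 248 = 2339
Selection 3: 2339 + 248 = 2587
Selection 4: 2587 + 248 = 2835
Selection 5: 2835 + 248 = 3083 → 3083 − 3004 = 79
Selection 6: 79 + 248 = 327
Selection 7: 327 + 248 = 575
Selection 8: 575 + 248 = 823
Selection 9: 823 + 248 = 1071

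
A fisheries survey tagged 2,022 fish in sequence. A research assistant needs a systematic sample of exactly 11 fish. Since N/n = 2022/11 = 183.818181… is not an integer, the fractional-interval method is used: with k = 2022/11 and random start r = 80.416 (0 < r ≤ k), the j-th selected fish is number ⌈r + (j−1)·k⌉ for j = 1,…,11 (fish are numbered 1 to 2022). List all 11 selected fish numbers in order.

j=1: r + 0k = 80.416 → ⌈·⌉ = 81
j=2: r + 1k = 264.234181… → ⌈·⌉ = 265
j=3: r + 2k = 448.052363… → ⌈·⌉ = 449
j=4: r + 3k = 631.870545… → ⌈·⌉ = 632
j=5: r + 4k = 815.688727… → ⌈·⌉ = 816
j=6: r + 5k = 999.506909… → ⌈·⌉ = 1000
j=7: r + 6k = 1183.325090… → ⌈·⌉ = 1184
j=8: r + 7k = 1367.143272… → ⌈·⌉ = 1368
j=9: r + 8k = 1550.961454… → ⌈·⌉ = 1551
j=10: r + 9k = 1734.779636… → ⌈·⌉ = 1735
j=11: r + 10k = 1918.597818… → ⌈·⌉ = 1919

81, 265, 449, 632, 816, 1000, 1184, 1368, 1551, 1735, 1919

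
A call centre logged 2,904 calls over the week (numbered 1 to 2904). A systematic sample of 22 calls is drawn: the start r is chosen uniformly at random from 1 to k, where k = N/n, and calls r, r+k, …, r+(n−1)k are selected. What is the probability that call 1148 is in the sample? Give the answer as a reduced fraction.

k = 2904/22 = 132.
Call 1148 is selected iff r ≡ 1148 (mod 132); exactly one such r in {1,…,132}.
Inclusion probability = 1/132.

1/132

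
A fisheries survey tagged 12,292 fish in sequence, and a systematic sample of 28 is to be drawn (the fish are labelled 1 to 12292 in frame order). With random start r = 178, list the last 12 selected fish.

7202, 7641, 8080, 8519, 8958, 9397, 9836, 10275, 10714, 11153, 11592, 12031

k = N/n = 12292/28 = 439
17th selection = 178 + 16×439 = 7202
18th: 7202 + 439 = 7641
19th: 7641 + 439 = 8080
20th: 8080 + 439 = 8519
21st: 8519 + 439 = 8958
22nd: 8958 + 439 = 9397
23rd: 9397 + 439 = 9836
24th: 9836 + 439 = 10275
25th: 10275 + 439 = 10714
26th: 10714 + 439 = 11153
27th: 11153 + 439 = 11592
28th: 11592 + 439 = 12031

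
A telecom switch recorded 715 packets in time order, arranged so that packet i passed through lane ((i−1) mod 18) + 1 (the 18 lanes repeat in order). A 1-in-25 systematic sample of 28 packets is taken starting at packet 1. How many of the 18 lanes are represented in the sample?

Consecutive selections differ by k = 25, so their lane numbers differ by 25 mod 18 = 7.
gcd(25, 18) = 1, so the sample visits 18/1 = 18 distinct residues mod 18.
Start 1 is lane 1; the lanes hit are 1, 2, 3, 4, 5, 6, 7, 8, 9, 10, 11, 12, 13, 14, 15, 16, 17, 18.

18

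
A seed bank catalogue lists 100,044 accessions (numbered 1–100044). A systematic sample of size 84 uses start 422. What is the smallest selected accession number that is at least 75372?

k = 100044/84 = 1191
Steps past start: ⌈(75372 − 422)/1191⌉ = ⌈74950/1191⌉ = 63
Selected accession: 422 + 63×1191 = 75455

75455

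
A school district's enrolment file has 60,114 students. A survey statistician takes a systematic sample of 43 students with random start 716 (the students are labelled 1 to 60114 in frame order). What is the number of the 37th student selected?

k = 60114/43 = 1398
37th selection = r + (37−1)·k = 716 + 36×1398 = 716 + 50328 = 51044

51044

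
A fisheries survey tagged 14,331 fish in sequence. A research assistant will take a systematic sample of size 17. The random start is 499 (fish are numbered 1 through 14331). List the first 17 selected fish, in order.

499, 1342, 2185, 3028, 3871, 4714, 5557, 6400, 7243, 8086, 8929, 9772, 10615, 11458, 12301, 13144, 13987

k = N/n = 14331/17 = 843
fish 1: 499
fish 2: 499 + 843 = 1342
fish 3: 1342 + 843 = 2185
fish 4: 2185 + 843 = 3028
fish 5: 3028 + 843 = 3871
fish 6: 3871 + 843 = 4714
fish 7: 4714 + 843 = 5557
fish 8: 5557 + 843 = 6400
fish 9: 6400 + 843 = 7243
fish 10: 7243 + 843 = 8086
fish 11: 8086 + 843 = 8929
fish 12: 8929 + 843 = 9772
fish 13: 9772 + 843 = 10615
fish 14: 10615 + 843 = 11458
fish 15: 11458 + 843 = 12301
fish 16: 12301 + 843 = 13144
fish 17: 13144 + 843 = 13987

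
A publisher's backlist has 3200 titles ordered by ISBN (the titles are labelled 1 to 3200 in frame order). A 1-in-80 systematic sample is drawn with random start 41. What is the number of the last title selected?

k = 80
40th selection = r + (40−1)·k = 41 + 39×80 = 41 + 3120 = 3161

3161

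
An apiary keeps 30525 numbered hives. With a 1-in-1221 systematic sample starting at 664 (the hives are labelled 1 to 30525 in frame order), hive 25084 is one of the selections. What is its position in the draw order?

k = 1221
position = (25084 − 664)/1221 + 1 = 24420/1221 + 1 = 20 + 1 = 21

21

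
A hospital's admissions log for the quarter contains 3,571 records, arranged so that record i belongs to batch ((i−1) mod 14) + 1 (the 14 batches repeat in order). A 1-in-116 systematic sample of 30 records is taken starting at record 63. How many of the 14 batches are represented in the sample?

Consecutive selections differ by k = 116, so their batch numbers differ by 116 mod 14 = 4.
gcd(116, 14) = 2, so the sample visits 14/2 = 7 distinct residues mod 14.
Start 63 is batch 7; the batches hit are 1, 3, 5, 7, 9, 11, 13.

7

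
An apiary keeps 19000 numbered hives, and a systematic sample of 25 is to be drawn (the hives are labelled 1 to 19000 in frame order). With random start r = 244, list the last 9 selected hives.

k = N/n = 19000/25 = 760
17th selection = 244 + 16×760 = 12404
18th: 12404 + 760 = 13164
19th: 13164 + 760 = 13924
20th: 13924 + 760 = 14684
21st: 14684 + 760 = 15444
22nd: 15444 + 760 = 16204
23rd: 16204 + 760 = 16964
24th: 16964 + 760 = 17724
25th: 17724 + 760 = 18484

12404, 13164, 13924, 14684, 15444, 16204, 16964, 17724, 18484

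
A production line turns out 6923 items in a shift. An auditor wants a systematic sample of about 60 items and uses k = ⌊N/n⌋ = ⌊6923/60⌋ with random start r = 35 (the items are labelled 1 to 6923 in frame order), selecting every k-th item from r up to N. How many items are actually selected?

k = ⌊6923/60⌋ = 115
Achieved size = ⌊(6923 − 35)/115⌋ + 1 = ⌊6888/115⌋ + 1 = 59 + 1 = 60
(last selection: 35 + 59×115 = 6820 ≤ 6923; next would be 6935 > 6923)

60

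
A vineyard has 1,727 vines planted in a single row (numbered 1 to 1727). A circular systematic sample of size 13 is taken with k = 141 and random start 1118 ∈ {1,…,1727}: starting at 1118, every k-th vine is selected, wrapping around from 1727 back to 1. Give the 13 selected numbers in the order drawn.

Selection 1: 1118
Selection 2: 1118 + 141 = 1259
Selection 3: 1259 + 141 = 1400
Selection 4: 1400 + 141 = 1541
Selection 5: 1541 + 141 = 1682
Selection 6: 1682 + 141 = 1823 → 1823 − 1727 = 96
Selection 7: 96 + 141 = 237
Selection 8: 237 + 141 = 378
Selection 9: 378 + 141 = 519
Selection 10: 519 + 141 = 660
Selection 11: 660 + 141 = 801
Selection 12: 801 + 141 = 942
Selection 13: 942 + 141 = 1083

1118, 1259, 1400, 1541, 1682, 96, 237, 378, 519, 660, 801, 942, 1083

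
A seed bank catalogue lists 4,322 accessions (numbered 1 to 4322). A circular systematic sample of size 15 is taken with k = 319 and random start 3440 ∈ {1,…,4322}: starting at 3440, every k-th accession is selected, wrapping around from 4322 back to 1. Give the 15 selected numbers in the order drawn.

3440, 3759, 4078, 75, 394, 713, 1032, 1351, 1670, 1989, 2308, 2627, 2946, 3265, 3584

Selection 1: 3440
Selection 2: 3440 + 319 = 3759
Selection 3: 3759 + 319 = 4078
Selection 4: 4078 + 319 = 4397 → 4397 − 4322 = 75
Selection 5: 75 + 319 = 394
Selection 6: 394 + 319 = 713
Selection 7: 713 + 319 = 1032
Selection 8: 1032 + 319 = 1351
Selection 9: 1351 + 319 = 1670
Selection 10: 1670 + 319 = 1989
Selection 11: 1989 + 319 = 2308
Selection 12: 2308 + 319 = 2627
Selection 13: 2627 + 319 = 2946
Selection 14: 2946 + 319 = 3265
Selection 15: 3265 + 319 = 3584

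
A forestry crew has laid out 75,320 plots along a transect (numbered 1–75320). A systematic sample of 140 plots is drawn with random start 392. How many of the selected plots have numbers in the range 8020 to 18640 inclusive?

k = 75320/140 = 538
First selection ≥ 8020: 392 + ⌈(8020−392)/538⌉·538 = 392 + 15×538 = 8462
Last selection ≤ 18640: 392 + ⌊(18640−392)/538⌋·538 = 392 + 33×538 = 18146
Count = 33 − 15 + 1 = 19

19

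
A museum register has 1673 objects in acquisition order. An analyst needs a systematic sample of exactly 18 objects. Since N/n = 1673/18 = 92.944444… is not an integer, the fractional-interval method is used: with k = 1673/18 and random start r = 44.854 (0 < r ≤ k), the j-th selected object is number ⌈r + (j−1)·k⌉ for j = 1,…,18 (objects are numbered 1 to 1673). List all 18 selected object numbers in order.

j=1: r + 0k = 44.854 → ⌈·⌉ = 45
j=2: r + 1k = 137.798444… → ⌈·⌉ = 138
j=3: r + 2k = 230.742888… → ⌈·⌉ = 231
j=4: r + 3k = 323.687333… → ⌈·⌉ = 324
j=5: r + 4k = 416.631777… → ⌈·⌉ = 417
j=6: r + 5k = 509.576222… → ⌈·⌉ = 510
j=7: r + 6k = 602.520666… → ⌈·⌉ = 603
j=8: r + 7k = 695.465111… → ⌈·⌉ = 696
j=9: r + 8k = 788.409555… → ⌈·⌉ = 789
j=10: r + 9k = 881.354 → ⌈·⌉ = 882
j=11: r + 10k = 974.298444… → ⌈·⌉ = 975
j=12: r + 11k = 1067.242888… → ⌈·⌉ = 1068
j=13: r + 12k = 1160.187333… → ⌈·⌉ = 1161
j=14: r + 13k = 1253.131777… → ⌈·⌉ = 1254
j=15: r + 14k = 1346.076222… → ⌈·⌉ = 1347
j=16: r + 15k = 1439.020666… → ⌈·⌉ = 1440
j=17: r + 16k = 1531.965111… → ⌈·⌉ = 1532
j=18: r + 17k = 1624.909555… → ⌈·⌉ = 1625

45, 138, 231, 324, 417, 510, 603, 696, 789, 882, 975, 1068, 1161, 1254, 1347, 1440, 1532, 1625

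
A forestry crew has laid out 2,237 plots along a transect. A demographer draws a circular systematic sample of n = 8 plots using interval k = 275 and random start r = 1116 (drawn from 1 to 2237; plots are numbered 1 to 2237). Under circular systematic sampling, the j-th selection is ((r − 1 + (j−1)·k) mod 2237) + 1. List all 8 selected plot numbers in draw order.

Selection 1: 1116
Selection 2: 1116 + 275 = 1391
Selection 3: 1391 + 275 = 1666
Selection 4: 1666 + 275 = 1941
Selection 5: 1941 + 275 = 2216
Selection 6: 2216 + 275 = 2491 → 2491 − 2237 = 254
Selection 7: 254 + 275 = 529
Selection 8: 529 + 275 = 804

1116, 1391, 1666, 1941, 2216, 254, 529, 804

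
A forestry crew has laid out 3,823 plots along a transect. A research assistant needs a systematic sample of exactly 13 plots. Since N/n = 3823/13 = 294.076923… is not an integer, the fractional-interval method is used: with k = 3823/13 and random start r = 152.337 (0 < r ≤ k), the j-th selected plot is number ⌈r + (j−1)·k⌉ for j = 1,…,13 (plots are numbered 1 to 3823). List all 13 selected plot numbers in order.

153, 447, 741, 1035, 1329, 1623, 1917, 2211, 2505, 2800, 3094, 3388, 3682

j=1: r + 0k = 152.337 → ⌈·⌉ = 153
j=2: r + 1k = 446.413923… → ⌈·⌉ = 447
j=3: r + 2k = 740.490846… → ⌈·⌉ = 741
j=4: r + 3k = 1034.567769… → ⌈·⌉ = 1035
j=5: r + 4k = 1328.644692… → ⌈·⌉ = 1329
j=6: r + 5k = 1622.721615… → ⌈·⌉ = 1623
j=7: r + 6k = 1916.798538… → ⌈·⌉ = 1917
j=8: r + 7k = 2210.875461… → ⌈·⌉ = 2211
j=9: r + 8k = 2504.952384… → ⌈·⌉ = 2505
j=10: r + 9k = 2799.029307… → ⌈·⌉ = 2800
j=11: r + 10k = 3093.106230… → ⌈·⌉ = 3094
j=12: r + 11k = 3387.183153… → ⌈·⌉ = 3388
j=13: r + 12k = 3681.260076… → ⌈·⌉ = 3682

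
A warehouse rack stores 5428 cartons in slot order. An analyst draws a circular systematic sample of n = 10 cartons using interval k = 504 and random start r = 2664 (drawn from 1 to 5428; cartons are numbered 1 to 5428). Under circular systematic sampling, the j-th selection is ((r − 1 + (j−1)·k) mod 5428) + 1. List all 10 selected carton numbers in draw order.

2664, 3168, 3672, 4176, 4680, 5184, 260, 764, 1268, 1772

Selection 1: 2664
Selection 2: 2664 + 504 = 3168
Selection 3: 3168 + 504 = 3672
Selection 4: 3672 + 504 = 4176
Selection 5: 4176 + 504 = 4680
Selection 6: 4680 + 504 = 5184
Selection 7: 5184 + 504 = 5688 → 5688 − 5428 = 260
Selection 8: 260 + 504 = 764
Selection 9: 764 + 504 = 1268
Selection 10: 1268 + 504 = 1772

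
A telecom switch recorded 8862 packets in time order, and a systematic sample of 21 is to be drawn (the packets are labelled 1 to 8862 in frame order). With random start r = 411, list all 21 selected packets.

k = N/n = 8862/21 = 422
packet 1: 411
packet 2: 411 + 422 = 833
packet 3: 833 + 422 = 1255
packet 4: 1255 + 422 = 1677
packet 5: 1677 + 422 = 2099
packet 6: 2099 + 422 = 2521
packet 7: 2521 + 422 = 2943
packet 8: 2943 + 422 = 3365
packet 9: 3365 + 422 = 3787
packet 10: 3787 + 422 = 4209
packet 11: 4209 + 422 = 4631
packet 12: 4631 + 422 = 5053
packet 13: 5053 + 422 = 5475
packet 14: 5475 + 422 = 5897
packet 15: 5897 + 422 = 6319
packet 16: 6319 + 422 = 6741
packet 17: 6741 + 422 = 7163
packet 18: 7163 + 422 = 7585
packet 19: 7585 + 422 = 8007
packet 20: 8007 + 422 = 8429
packet 21: 8429 + 422 = 8851

411, 833, 1255, 1677, 2099, 2521, 2943, 3365, 3787, 4209, 4631, 5053, 5475, 5897, 6319, 6741, 7163, 7585, 8007, 8429, 8851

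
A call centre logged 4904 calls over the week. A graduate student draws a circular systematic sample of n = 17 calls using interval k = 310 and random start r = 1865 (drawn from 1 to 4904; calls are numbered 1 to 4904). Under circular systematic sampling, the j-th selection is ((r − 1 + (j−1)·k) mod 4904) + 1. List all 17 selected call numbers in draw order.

1865, 2175, 2485, 2795, 3105, 3415, 3725, 4035, 4345, 4655, 61, 371, 681, 991, 1301, 1611, 1921

Selection 1: 1865
Selection 2: 1865 + 310 = 2175
Selection 3: 2175 + 310 = 2485
Selection 4: 2485 + 310 = 2795
Selection 5: 2795 + 310 = 3105
Selection 6: 3105 + 310 = 3415
Selection 7: 3415 + 310 = 3725
Selection 8: 3725 + 310 = 4035
Selection 9: 4035 + 310 = 4345
Selection 10: 4345 + 310 = 4655
Selection 11: 4655 + 310 = 4965 → 4965 − 4904 = 61
Selection 12: 61 + 310 = 371
Selection 13: 371 + 310 = 681
Selection 14: 681 + 310 = 991
Selection 15: 991 + 310 = 1301
Selection 16: 1301 + 310 = 1611
Selection 17: 1611 + 310 = 1921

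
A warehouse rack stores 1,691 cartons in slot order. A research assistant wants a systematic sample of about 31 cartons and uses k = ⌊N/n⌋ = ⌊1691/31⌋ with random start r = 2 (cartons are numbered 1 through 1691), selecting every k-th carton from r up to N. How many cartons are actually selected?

32

k = ⌊1691/31⌋ = 54
Achieved size = ⌊(1691 − 2)/54⌋ + 1 = ⌊1689/54⌋ + 1 = 31 + 1 = 32
(last selection: 2 + 31×54 = 1676 ≤ 1691; next would be 1730 > 1691)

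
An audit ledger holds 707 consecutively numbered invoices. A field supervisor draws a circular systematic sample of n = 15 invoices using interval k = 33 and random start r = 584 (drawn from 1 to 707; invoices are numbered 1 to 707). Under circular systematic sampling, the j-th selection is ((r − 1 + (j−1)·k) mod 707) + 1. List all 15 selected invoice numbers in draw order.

584, 617, 650, 683, 9, 42, 75, 108, 141, 174, 207, 240, 273, 306, 339

Selection 1: 584
Selection 2: 584 + 33 = 617
Selection 3: 617 + 33 = 650
Selection 4: 650 + 33 = 683
Selection 5: 683 + 33 = 716 → 716 − 707 = 9
Selection 6: 9 + 33 = 42
Selection 7: 42 + 33 = 75
Selection 8: 75 + 33 = 108
Selection 9: 108 + 33 = 141
Selection 10: 141 + 33 = 174
Selection 11: 174 + 33 = 207
Selection 12: 207 + 33 = 240
Selection 13: 240 + 33 = 273
Selection 14: 273 + 33 = 306
Selection 15: 306 + 33 = 339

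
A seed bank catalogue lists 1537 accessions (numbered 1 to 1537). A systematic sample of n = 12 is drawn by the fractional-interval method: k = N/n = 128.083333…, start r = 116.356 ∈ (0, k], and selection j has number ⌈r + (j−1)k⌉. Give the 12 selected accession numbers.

117, 245, 373, 501, 629, 757, 885, 1013, 1142, 1270, 1398, 1526

j=1: r + 0k = 116.356 → ⌈·⌉ = 117
j=2: r + 1k = 244.439333… → ⌈·⌉ = 245
j=3: r + 2k = 372.522666… → ⌈·⌉ = 373
j=4: r + 3k = 500.606 → ⌈·⌉ = 501
j=5: r + 4k = 628.689333… → ⌈·⌉ = 629
j=6: r + 5k = 756.772666… → ⌈·⌉ = 757
j=7: r + 6k = 884.856 → ⌈·⌉ = 885
j=8: r + 7k = 1012.939333… → ⌈·⌉ = 1013
j=9: r + 8k = 1141.022666… → ⌈·⌉ = 1142
j=10: r + 9k = 1269.106 → ⌈·⌉ = 1270
j=11: r + 10k = 1397.189333… → ⌈·⌉ = 1398
j=12: r + 11k = 1525.272666… → ⌈·⌉ = 1526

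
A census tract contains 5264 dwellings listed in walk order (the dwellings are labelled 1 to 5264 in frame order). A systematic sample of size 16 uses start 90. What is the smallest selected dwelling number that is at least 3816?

4038

k = 5264/16 = 329
Steps past start: ⌈(3816 − 90)/329⌉ = ⌈3726/329⌉ = 12
Selected dwelling: 90 + 12×329 = 4038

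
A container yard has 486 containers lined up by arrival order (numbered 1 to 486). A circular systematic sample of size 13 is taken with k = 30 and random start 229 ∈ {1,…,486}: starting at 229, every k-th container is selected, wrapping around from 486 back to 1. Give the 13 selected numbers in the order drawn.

Selection 1: 229
Selection 2: 229 + 30 = 259
Selection 3: 259 + 30 = 289
Selection 4: 289 + 30 = 319
Selection 5: 319 + 30 = 349
Selection 6: 349 + 30 = 379
Selection 7: 379 + 30 = 409
Selection 8: 409 + 30 = 439
Selection 9: 439 + 30 = 469
Selection 10: 469 + 30 = 499 → 499 − 486 = 13
Selection 11: 13 + 30 = 43
Selection 12: 43 + 30 = 73
Selection 13: 73 + 30 = 103

229, 259, 289, 319, 349, 379, 409, 439, 469, 13, 43, 73, 103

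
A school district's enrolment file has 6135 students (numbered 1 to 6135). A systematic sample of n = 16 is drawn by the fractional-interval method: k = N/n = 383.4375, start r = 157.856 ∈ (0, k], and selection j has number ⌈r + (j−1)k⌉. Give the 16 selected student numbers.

j=1: r + 0k = 157.856 → ⌈·⌉ = 158
j=2: r + 1k = 541.2935 → ⌈·⌉ = 542
j=3: r + 2k = 924.731 → ⌈·⌉ = 925
j=4: r + 3k = 1308.1685 → ⌈·⌉ = 1309
j=5: r + 4k = 1691.606 → ⌈·⌉ = 1692
j=6: r + 5k = 2075.0435 → ⌈·⌉ = 2076
j=7: r + 6k = 2458.481 → ⌈·⌉ = 2459
j=8: r + 7k = 2841.9185 → ⌈·⌉ = 2842
j=9: r + 8k = 3225.356 → ⌈·⌉ = 3226
j=10: r + 9k = 3608.7935 → ⌈·⌉ = 3609
j=11: r + 10k = 3992.231 → ⌈·⌉ = 3993
j=12: r + 11k = 4375.6685 → ⌈·⌉ = 4376
j=13: r + 12k = 4759.106 → ⌈·⌉ = 4760
j=14: r + 13k = 5142.5435 → ⌈·⌉ = 5143
j=15: r + 14k = 5525.981 → ⌈·⌉ = 5526
j=16: r + 15k = 5909.4185 → ⌈·⌉ = 5910

158, 542, 925, 1309, 1692, 2076, 2459, 2842, 3226, 3609, 3993, 4376, 4760, 5143, 5526, 5910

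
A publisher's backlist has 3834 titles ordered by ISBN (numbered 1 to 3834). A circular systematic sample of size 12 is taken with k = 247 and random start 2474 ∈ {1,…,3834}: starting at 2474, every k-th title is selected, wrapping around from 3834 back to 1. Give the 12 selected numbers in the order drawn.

2474, 2721, 2968, 3215, 3462, 3709, 122, 369, 616, 863, 1110, 1357

Selection 1: 2474
Selection 2: 2474 + 247 = 2721
Selection 3: 2721 + 247 = 2968
Selection 4: 2968 + 247 = 3215
Selection 5: 3215 + 247 = 3462
Selection 6: 3462 + 247 = 3709
Selection 7: 3709 + 247 = 3956 → 3956 − 3834 = 122
Selection 8: 122 + 247 = 369
Selection 9: 369 + 247 = 616
Selection 10: 616 + 247 = 863
Selection 11: 863 + 247 = 1110
Selection 12: 1110 + 247 = 1357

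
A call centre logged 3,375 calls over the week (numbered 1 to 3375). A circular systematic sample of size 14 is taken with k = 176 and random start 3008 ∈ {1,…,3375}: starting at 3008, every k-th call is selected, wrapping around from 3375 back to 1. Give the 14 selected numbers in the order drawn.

Selection 1: 3008
Selection 2: 3008 + 176 = 3184
Selection 3: 3184 + 176 = 3360
Selection 4: 3360 + 176 = 3536 → 3536 − 3375 = 161
Selection 5: 161 + 176 = 337
Selection 6: 337 + 176 = 513
Selection 7: 513 + 176 = 689
Selection 8: 689 + 176 = 865
Selection 9: 865 + 176 = 1041
Selection 10: 1041 + 176 = 1217
Selection 11: 1217 + 176 = 1393
Selection 12: 1393 + 176 = 1569
Selection 13: 1569 + 176 = 1745
Selection 14: 1745 + 176 = 1921

3008, 3184, 3360, 161, 337, 513, 689, 865, 1041, 1217, 1393, 1569, 1745, 1921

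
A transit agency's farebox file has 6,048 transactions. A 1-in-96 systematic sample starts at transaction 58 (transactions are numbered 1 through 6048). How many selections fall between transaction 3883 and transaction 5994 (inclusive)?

k = 96
First selection ≥ 3883: 58 + ⌈(3883−58)/96⌉·96 = 58 + 40×96 = 3898
Last selection ≤ 5994: 58 + ⌊(5994−58)/96⌋·96 = 58 + 61×96 = 5914
Count = 61 − 40 + 1 = 22

22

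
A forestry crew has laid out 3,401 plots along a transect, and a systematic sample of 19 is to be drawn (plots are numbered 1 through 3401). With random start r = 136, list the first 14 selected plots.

k = N/n = 3401/19 = 179
plot 1: 136
plot 2: 136 + 179 = 315
plot 3: 315 + 179 = 494
plot 4: 494 + 179 = 673
plot 5: 673 + 179 = 852
plot 6: 852 + 179 = 1031
plot 7: 1031 + 179 = 1210
plot 8: 1210 + 179 = 1389
plot 9: 1389 + 179 = 1568
plot 10: 1568 + 179 = 1747
plot 11: 1747 + 179 = 1926
plot 12: 1926 + 179 = 2105
plot 13: 2105 + 179 = 2284
plot 14: 2284 + 179 = 2463

136, 315, 494, 673, 852, 1031, 1210, 1389, 1568, 1747, 1926, 2105, 2284, 2463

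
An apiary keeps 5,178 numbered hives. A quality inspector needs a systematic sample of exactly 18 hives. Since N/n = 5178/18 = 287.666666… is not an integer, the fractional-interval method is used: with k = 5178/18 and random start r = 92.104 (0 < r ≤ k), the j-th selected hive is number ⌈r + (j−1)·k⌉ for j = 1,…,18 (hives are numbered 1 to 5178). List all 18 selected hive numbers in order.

93, 380, 668, 956, 1243, 1531, 1819, 2106, 2394, 2682, 2969, 3257, 3545, 3832, 4120, 4408, 4695, 4983

j=1: r + 0k = 92.104 → ⌈·⌉ = 93
j=2: r + 1k = 379.770666… → ⌈·⌉ = 380
j=3: r + 2k = 667.437333… → ⌈·⌉ = 668
j=4: r + 3k = 955.104 → ⌈·⌉ = 956
j=5: r + 4k = 1242.770666… → ⌈·⌉ = 1243
j=6: r + 5k = 1530.437333… → ⌈·⌉ = 1531
j=7: r + 6k = 1818.104 → ⌈·⌉ = 1819
j=8: r + 7k = 2105.770666… → ⌈·⌉ = 2106
j=9: r + 8k = 2393.437333… → ⌈·⌉ = 2394
j=10: r + 9k = 2681.104 → ⌈·⌉ = 2682
j=11: r + 10k = 2968.770666… → ⌈·⌉ = 2969
j=12: r + 11k = 3256.437333… → ⌈·⌉ = 3257
j=13: r + 12k = 3544.104 → ⌈·⌉ = 3545
j=14: r + 13k = 3831.770666… → ⌈·⌉ = 3832
j=15: r + 14k = 4119.437333… → ⌈·⌉ = 4120
j=16: r + 15k = 4407.104 → ⌈·⌉ = 4408
j=17: r + 16k = 4694.770666… → ⌈·⌉ = 4695
j=18: r + 17k = 4982.437333… → ⌈·⌉ = 4983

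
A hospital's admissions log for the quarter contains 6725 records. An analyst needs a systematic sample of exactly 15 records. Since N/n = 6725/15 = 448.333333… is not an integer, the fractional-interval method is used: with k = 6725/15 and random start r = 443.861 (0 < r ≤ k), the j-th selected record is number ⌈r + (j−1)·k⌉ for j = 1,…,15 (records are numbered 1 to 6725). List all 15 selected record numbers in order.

j=1: r + 0k = 443.861 → ⌈·⌉ = 444
j=2: r + 1k = 892.194333… → ⌈·⌉ = 893
j=3: r + 2k = 1340.527666… → ⌈·⌉ = 1341
j=4: r + 3k = 1788.861 → ⌈·⌉ = 1789
j=5: r + 4k = 2237.194333… → ⌈·⌉ = 2238
j=6: r + 5k = 2685.527666… → ⌈·⌉ = 2686
j=7: r + 6k = 3133.861 → ⌈·⌉ = 3134
j=8: r + 7k = 3582.194333… → ⌈·⌉ = 3583
j=9: r + 8k = 4030.527666… → ⌈·⌉ = 4031
j=10: r + 9k = 4478.861 → ⌈·⌉ = 4479
j=11: r + 10k = 4927.194333… → ⌈·⌉ = 4928
j=12: r + 11k = 5375.527666… → ⌈·⌉ = 5376
j=13: r + 12k = 5823.861 → ⌈·⌉ = 5824
j=14: r + 13k = 6272.194333… → ⌈·⌉ = 6273
j=15: r + 14k = 6720.527666… → ⌈·⌉ = 6721

444, 893, 1341, 1789, 2238, 2686, 3134, 3583, 4031, 4479, 4928, 5376, 5824, 6273, 6721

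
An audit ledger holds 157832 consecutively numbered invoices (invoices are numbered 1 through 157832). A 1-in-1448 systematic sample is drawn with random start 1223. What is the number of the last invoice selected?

157607

k = 1448
109th selection = r + (109−1)·k = 1223 + 108×1448 = 1223 + 156384 = 157607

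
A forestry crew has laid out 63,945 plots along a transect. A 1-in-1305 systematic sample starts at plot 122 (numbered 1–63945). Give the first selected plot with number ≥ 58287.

k = 1305
Steps past start: ⌈(58287 − 122)/1305⌉ = ⌈58165/1305⌉ = 45
Selected plot: 122 + 45×1305 = 58847

58847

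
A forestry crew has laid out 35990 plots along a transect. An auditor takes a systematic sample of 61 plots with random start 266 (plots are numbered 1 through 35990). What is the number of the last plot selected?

35666

k = 35990/61 = 590
61st selection = r + (61−1)·k = 266 + 60×590 = 266 + 35400 = 35666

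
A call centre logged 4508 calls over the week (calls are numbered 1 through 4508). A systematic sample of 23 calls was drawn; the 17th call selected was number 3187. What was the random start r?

k = 4508/23 = 196
r = 3187 − (17−1)×196 = 3187 − 3136 = 51

51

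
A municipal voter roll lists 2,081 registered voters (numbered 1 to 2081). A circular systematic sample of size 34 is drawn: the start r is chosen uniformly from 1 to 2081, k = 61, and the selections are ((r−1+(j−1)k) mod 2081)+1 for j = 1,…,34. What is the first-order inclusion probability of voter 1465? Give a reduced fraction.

For each position j, as r ranges over 1…2081 the j-th selection hits every voter exactly once, so voter 1465 is selected for exactly 34 of the 2081 starts.
Inclusion probability = 34/2081.

34/2081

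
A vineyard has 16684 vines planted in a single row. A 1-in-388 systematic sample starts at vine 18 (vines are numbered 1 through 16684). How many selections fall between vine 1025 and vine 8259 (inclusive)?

k = 388
First selection ≥ 1025: 18 + ⌈(1025−18)/388⌉·388 = 18 + 3×388 = 1182
Last selection ≤ 8259: 18 + ⌊(8259−18)/388⌋·388 = 18 + 21×388 = 8166
Count = 21 − 3 + 1 = 19

19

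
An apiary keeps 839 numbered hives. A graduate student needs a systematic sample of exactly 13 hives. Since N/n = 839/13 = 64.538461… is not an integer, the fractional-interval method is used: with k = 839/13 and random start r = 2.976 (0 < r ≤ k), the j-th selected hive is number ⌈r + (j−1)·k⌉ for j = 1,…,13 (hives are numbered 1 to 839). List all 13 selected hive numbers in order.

3, 68, 133, 197, 262, 326, 391, 455, 520, 584, 649, 713, 778

j=1: r + 0k = 2.976 → ⌈·⌉ = 3
j=2: r + 1k = 67.514461… → ⌈·⌉ = 68
j=3: r + 2k = 132.052923… → ⌈·⌉ = 133
j=4: r + 3k = 196.591384… → ⌈·⌉ = 197
j=5: r + 4k = 261.129846… → ⌈·⌉ = 262
j=6: r + 5k = 325.668307… → ⌈·⌉ = 326
j=7: r + 6k = 390.206769… → ⌈·⌉ = 391
j=8: r + 7k = 454.745230… → ⌈·⌉ = 455
j=9: r + 8k = 519.283692… → ⌈·⌉ = 520
j=10: r + 9k = 583.822153… → ⌈·⌉ = 584
j=11: r + 10k = 648.360615… → ⌈·⌉ = 649
j=12: r + 11k = 712.899076… → ⌈·⌉ = 713
j=13: r + 12k = 777.437538… → ⌈·⌉ = 778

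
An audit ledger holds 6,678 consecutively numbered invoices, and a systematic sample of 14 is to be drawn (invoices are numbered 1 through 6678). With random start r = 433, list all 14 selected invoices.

k = N/n = 6678/14 = 477
invoice 1: 433
invoice 2: 433 + 477 = 910
invoice 3: 910 + 477 = 1387
invoice 4: 1387 + 477 = 1864
invoice 5: 1864 + 477 = 2341
invoice 6: 2341 + 477 = 2818
invoice 7: 2818 + 477 = 3295
invoice 8: 3295 + 477 = 3772
invoice 9: 3772 + 477 = 4249
invoice 10: 4249 + 477 = 4726
invoice 11: 4726 + 477 = 5203
invoice 12: 5203 + 477 = 5680
invoice 13: 5680 + 477 = 6157
invoice 14: 6157 + 477 = 6634

433, 910, 1387, 1864, 2341, 2818, 3295, 3772, 4249, 4726, 5203, 5680, 6157, 6634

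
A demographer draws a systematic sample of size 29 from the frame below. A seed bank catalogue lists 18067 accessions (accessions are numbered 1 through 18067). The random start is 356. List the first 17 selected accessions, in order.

356, 979, 1602, 2225, 2848, 3471, 4094, 4717, 5340, 5963, 6586, 7209, 7832, 8455, 9078, 9701, 10324

k = N/n = 18067/29 = 623
accession 1: 356
accession 2: 356 + 623 = 979
accession 3: 979 + 623 = 1602
accession 4: 1602 + 623 = 2225
accession 5: 2225 + 623 = 2848
accession 6: 2848 + 623 = 3471
accession 7: 3471 + 623 = 4094
accession 8: 4094 + 623 = 4717
accession 9: 4717 + 623 = 5340
accession 10: 5340 + 623 = 5963
accession 11: 5963 + 623 = 6586
accession 12: 6586 + 623 = 7209
accession 13: 7209 + 623 = 7832
accession 14: 7832 + 623 = 8455
accession 15: 8455 + 623 = 9078
accession 16: 9078 + 623 = 9701
accession 17: 9701 + 623 = 10324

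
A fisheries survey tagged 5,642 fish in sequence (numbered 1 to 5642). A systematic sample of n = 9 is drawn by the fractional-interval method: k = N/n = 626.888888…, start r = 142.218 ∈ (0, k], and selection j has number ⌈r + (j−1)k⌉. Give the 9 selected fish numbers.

143, 770, 1396, 2023, 2650, 3277, 3904, 4531, 5158

j=1: r + 0k = 142.218 → ⌈·⌉ = 143
j=2: r + 1k = 769.106888… → ⌈·⌉ = 770
j=3: r + 2k = 1395.995777… → ⌈·⌉ = 1396
j=4: r + 3k = 2022.884666… → ⌈·⌉ = 2023
j=5: r + 4k = 2649.773555… → ⌈·⌉ = 2650
j=6: r + 5k = 3276.662444… → ⌈·⌉ = 3277
j=7: r + 6k = 3903.551333… → ⌈·⌉ = 3904
j=8: r + 7k = 4530.440222… → ⌈·⌉ = 4531
j=9: r + 8k = 5157.329111… → ⌈·⌉ = 5158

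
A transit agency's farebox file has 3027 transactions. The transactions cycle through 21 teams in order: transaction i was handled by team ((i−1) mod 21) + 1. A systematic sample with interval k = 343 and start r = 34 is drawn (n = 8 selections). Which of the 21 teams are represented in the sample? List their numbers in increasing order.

6, 13, 20

Consecutive selections differ by k = 343, so their team numbers differ by 343 mod 21 = 7.
gcd(343, 21) = 7, so the sample visits 21/7 = 3 distinct residues mod 21.
Start 34 is team 13; the teams hit are 6, 13, 20.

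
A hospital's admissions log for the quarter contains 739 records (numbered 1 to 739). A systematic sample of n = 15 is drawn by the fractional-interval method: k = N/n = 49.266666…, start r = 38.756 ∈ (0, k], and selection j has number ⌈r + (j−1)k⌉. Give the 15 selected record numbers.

j=1: r + 0k = 38.756 → ⌈·⌉ = 39
j=2: r + 1k = 88.022666… → ⌈·⌉ = 89
j=3: r + 2k = 137.289333… → ⌈·⌉ = 138
j=4: r + 3k = 186.556 → ⌈·⌉ = 187
j=5: r + 4k = 235.822666… → ⌈·⌉ = 236
j=6: r + 5k = 285.089333… → ⌈·⌉ = 286
j=7: r + 6k = 334.356 → ⌈·⌉ = 335
j=8: r + 7k = 383.622666… → ⌈·⌉ = 384
j=9: r + 8k = 432.889333… → ⌈·⌉ = 433
j=10: r + 9k = 482.156 → ⌈·⌉ = 483
j=11: r + 10k = 531.422666… → ⌈·⌉ = 532
j=12: r + 11k = 580.689333… → ⌈·⌉ = 581
j=13: r + 12k = 629.956 → ⌈·⌉ = 630
j=14: r + 13k = 679.222666… → ⌈·⌉ = 680
j=15: r + 14k = 728.489333… → ⌈·⌉ = 729

39, 89, 138, 187, 236, 286, 335, 384, 433, 483, 532, 581, 630, 680, 729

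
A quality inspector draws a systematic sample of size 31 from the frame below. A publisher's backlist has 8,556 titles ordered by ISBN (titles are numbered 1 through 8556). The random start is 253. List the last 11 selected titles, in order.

5773, 6049, 6325, 6601, 6877, 7153, 7429, 7705, 7981, 8257, 8533

k = N/n = 8556/31 = 276
21st selection = 253 + 20×276 = 5773
22nd: 5773 + 276 = 6049
23rd: 6049 + 276 = 6325
24th: 6325 + 276 = 6601
25th: 6601 + 276 = 6877
26th: 6877 + 276 = 7153
27th: 7153 + 276 = 7429
28th: 7429 + 276 = 7705
29th: 7705 + 276 = 7981
30th: 7981 + 276 = 8257
31st: 8257 + 276 = 8533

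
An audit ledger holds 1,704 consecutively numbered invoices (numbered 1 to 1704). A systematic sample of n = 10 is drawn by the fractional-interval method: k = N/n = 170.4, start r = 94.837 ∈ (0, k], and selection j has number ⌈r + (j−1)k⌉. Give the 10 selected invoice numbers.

95, 266, 436, 607, 777, 947, 1118, 1288, 1459, 1629

j=1: r + 0k = 94.837 → ⌈·⌉ = 95
j=2: r + 1k = 265.237 → ⌈·⌉ = 266
j=3: r + 2k = 435.637 → ⌈·⌉ = 436
j=4: r + 3k = 606.037 → ⌈·⌉ = 607
j=5: r + 4k = 776.437 → ⌈·⌉ = 777
j=6: r + 5k = 946.837 → ⌈·⌉ = 947
j=7: r + 6k = 1117.237 → ⌈·⌉ = 1118
j=8: r + 7k = 1287.637 → ⌈·⌉ = 1288
j=9: r + 8k = 1458.037 → ⌈·⌉ = 1459
j=10: r + 9k = 1628.437 → ⌈·⌉ = 1629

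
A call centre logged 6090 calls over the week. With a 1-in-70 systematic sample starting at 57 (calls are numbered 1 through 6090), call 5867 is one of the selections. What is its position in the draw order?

k = 70
position = (5867 − 57)/70 + 1 = 5810/70 + 1 = 83 + 1 = 84

84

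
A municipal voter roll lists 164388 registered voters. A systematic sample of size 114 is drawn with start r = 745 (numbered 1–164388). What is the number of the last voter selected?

163691

k = 164388/114 = 1442
114th selection = r + (114−1)·k = 745 + 113×1442 = 745 + 162946 = 163691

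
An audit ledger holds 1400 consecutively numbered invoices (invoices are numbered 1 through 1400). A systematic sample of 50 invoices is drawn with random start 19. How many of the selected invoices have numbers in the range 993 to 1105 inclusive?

k = 1400/50 = 28
First selection ≥ 993: 19 + ⌈(993−19)/28⌉·28 = 19 + 35×28 = 999
Last selection ≤ 1105: 19 + ⌊(1105−19)/28⌋·28 = 19 + 38×28 = 1083
Count = 38 − 35 + 1 = 4

4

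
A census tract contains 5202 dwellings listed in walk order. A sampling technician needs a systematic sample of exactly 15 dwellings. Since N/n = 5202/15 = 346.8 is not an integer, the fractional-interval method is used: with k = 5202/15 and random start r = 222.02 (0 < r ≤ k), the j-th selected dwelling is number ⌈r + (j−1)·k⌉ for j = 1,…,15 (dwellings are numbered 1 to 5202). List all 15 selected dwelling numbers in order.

223, 569, 916, 1263, 1610, 1957, 2303, 2650, 2997, 3344, 3691, 4037, 4384, 4731, 5078

j=1: r + 0k = 222.02 → ⌈·⌉ = 223
j=2: r + 1k = 568.82 → ⌈·⌉ = 569
j=3: r + 2k = 915.62 → ⌈·⌉ = 916
j=4: r + 3k = 1262.42 → ⌈·⌉ = 1263
j=5: r + 4k = 1609.22 → ⌈·⌉ = 1610
j=6: r + 5k = 1956.02 → ⌈·⌉ = 1957
j=7: r + 6k = 2302.82 → ⌈·⌉ = 2303
j=8: r + 7k = 2649.62 → ⌈·⌉ = 2650
j=9: r + 8k = 2996.42 → ⌈·⌉ = 2997
j=10: r + 9k = 3343.22 → ⌈·⌉ = 3344
j=11: r + 10k = 3690.02 → ⌈·⌉ = 3691
j=12: r + 11k = 4036.82 → ⌈·⌉ = 4037
j=13: r + 12k = 4383.62 → ⌈·⌉ = 4384
j=14: r + 13k = 4730.42 → ⌈·⌉ = 4731
j=15: r + 14k = 5077.22 → ⌈·⌉ = 5078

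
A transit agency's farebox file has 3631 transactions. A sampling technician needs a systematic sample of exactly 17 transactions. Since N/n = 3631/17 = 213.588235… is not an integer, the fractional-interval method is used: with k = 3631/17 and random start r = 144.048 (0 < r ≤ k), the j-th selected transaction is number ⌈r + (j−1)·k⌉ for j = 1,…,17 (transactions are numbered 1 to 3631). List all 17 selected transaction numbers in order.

j=1: r + 0k = 144.048 → ⌈·⌉ = 145
j=2: r + 1k = 357.636235… → ⌈·⌉ = 358
j=3: r + 2k = 571.224470… → ⌈·⌉ = 572
j=4: r + 3k = 784.812705… → ⌈·⌉ = 785
j=5: r + 4k = 998.400941… → ⌈·⌉ = 999
j=6: r + 5k = 1211.989176… → ⌈·⌉ = 1212
j=7: r + 6k = 1425.577411… → ⌈·⌉ = 1426
j=8: r + 7k = 1639.165647… → ⌈·⌉ = 1640
j=9: r + 8k = 1852.753882… → ⌈·⌉ = 1853
j=10: r + 9k = 2066.342117… → ⌈·⌉ = 2067
j=11: r + 10k = 2279.930352… → ⌈·⌉ = 2280
j=12: r + 11k = 2493.518588… → ⌈·⌉ = 2494
j=13: r + 12k = 2707.106823… → ⌈·⌉ = 2708
j=14: r + 13k = 2920.695058… → ⌈·⌉ = 2921
j=15: r + 14k = 3134.283294… → ⌈·⌉ = 3135
j=16: r + 15k = 3347.871529… → ⌈·⌉ = 3348
j=17: r + 16k = 3561.459764… → ⌈·⌉ = 3562

145, 358, 572, 785, 999, 1212, 1426, 1640, 1853, 2067, 2280, 2494, 2708, 2921, 3135, 3348, 3562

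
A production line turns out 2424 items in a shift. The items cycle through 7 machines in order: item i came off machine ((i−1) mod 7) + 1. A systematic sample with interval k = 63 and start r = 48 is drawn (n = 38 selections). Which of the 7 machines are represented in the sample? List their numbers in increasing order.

Consecutive selections differ by k = 63, so their machine numbers differ by 63 mod 7 = 0.
gcd(63, 7) = 7, so the sample visits 7/7 = 1 distinct residues mod 7.
Start 48 is machine 6; the machines hit are 6.

6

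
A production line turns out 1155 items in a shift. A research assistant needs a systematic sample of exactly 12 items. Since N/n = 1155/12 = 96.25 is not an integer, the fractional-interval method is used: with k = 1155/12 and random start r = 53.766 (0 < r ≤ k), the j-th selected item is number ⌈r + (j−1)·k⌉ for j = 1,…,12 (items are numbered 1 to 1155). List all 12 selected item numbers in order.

54, 151, 247, 343, 439, 536, 632, 728, 824, 921, 1017, 1113

j=1: r + 0k = 53.766 → ⌈·⌉ = 54
j=2: r + 1k = 150.016 → ⌈·⌉ = 151
j=3: r + 2k = 246.266 → ⌈·⌉ = 247
j=4: r + 3k = 342.516 → ⌈·⌉ = 343
j=5: r + 4k = 438.766 → ⌈·⌉ = 439
j=6: r + 5k = 535.016 → ⌈·⌉ = 536
j=7: r + 6k = 631.266 → ⌈·⌉ = 632
j=8: r + 7k = 727.516 → ⌈·⌉ = 728
j=9: r + 8k = 823.766 → ⌈·⌉ = 824
j=10: r + 9k = 920.016 → ⌈·⌉ = 921
j=11: r + 10k = 1016.266 → ⌈·⌉ = 1017
j=12: r + 11k = 1112.516 → ⌈·⌉ = 1113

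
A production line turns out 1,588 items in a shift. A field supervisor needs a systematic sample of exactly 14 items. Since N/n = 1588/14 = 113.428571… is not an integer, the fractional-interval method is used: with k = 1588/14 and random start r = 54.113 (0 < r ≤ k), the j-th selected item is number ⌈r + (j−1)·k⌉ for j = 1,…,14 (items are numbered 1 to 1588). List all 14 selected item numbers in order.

j=1: r + 0k = 54.113 → ⌈·⌉ = 55
j=2: r + 1k = 167.541571… → ⌈·⌉ = 168
j=3: r + 2k = 280.970142… → ⌈·⌉ = 281
j=4: r + 3k = 394.398714… → ⌈·⌉ = 395
j=5: r + 4k = 507.827285… → ⌈·⌉ = 508
j=6: r + 5k = 621.255857… → ⌈·⌉ = 622
j=7: r + 6k = 734.684428… → ⌈·⌉ = 735
j=8: r + 7k = 848.113 → ⌈·⌉ = 849
j=9: r + 8k = 961.541571… → ⌈·⌉ = 962
j=10: r + 9k = 1074.970142… → ⌈·⌉ = 1075
j=11: r + 10k = 1188.398714… → ⌈·⌉ = 1189
j=12: r + 11k = 1301.827285… → ⌈·⌉ = 1302
j=13: r + 12k = 1415.255857… → ⌈·⌉ = 1416
j=14: r + 13k = 1528.684428… → ⌈·⌉ = 1529

55, 168, 281, 395, 508, 622, 735, 849, 962, 1075, 1189, 1302, 1416, 1529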